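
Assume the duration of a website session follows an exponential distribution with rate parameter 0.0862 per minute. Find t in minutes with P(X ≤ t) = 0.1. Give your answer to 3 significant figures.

Set 1 − e^(−λt) = 0.1, so t = −ln(0.9)/λ = 0.10536/0.0862 ≈ 1.22228 minutes.

1.22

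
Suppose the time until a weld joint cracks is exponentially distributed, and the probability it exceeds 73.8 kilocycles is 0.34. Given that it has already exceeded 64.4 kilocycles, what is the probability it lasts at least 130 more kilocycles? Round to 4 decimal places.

0.1495

From e^(−λ·73.8) = 0.34, λ = −ln(0.34)/73.8 = 0.014618.
Memoryless: P(X > 64.4+130 | X > 64.4) = P(X > 130) = e^(−0.014618·130) ≈ 0.1495.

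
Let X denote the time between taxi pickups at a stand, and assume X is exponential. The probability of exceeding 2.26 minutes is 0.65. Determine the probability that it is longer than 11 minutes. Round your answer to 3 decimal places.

0.123

e^(−λ·2.26) = 0.65 ⇒ λ = −ln(0.65)/2.26 = 0.190612.
P(X > 11) = e^(−0.190612·11) = e^(−2.0967) ≈ 0.123.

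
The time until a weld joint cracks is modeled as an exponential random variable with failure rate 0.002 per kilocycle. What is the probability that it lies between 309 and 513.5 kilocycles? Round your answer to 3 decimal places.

P(309 < X < 513.5) = e^(−λ·309) − e^(−λ·513.5) = 0.53902 − 0.35808 ≈ 0.181.

0.181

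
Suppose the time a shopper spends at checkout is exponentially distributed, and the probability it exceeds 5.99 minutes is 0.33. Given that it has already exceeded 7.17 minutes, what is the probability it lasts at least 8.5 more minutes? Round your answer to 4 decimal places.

0.2074

From e^(−λ·5.99) = 0.33, λ = −ln(0.33)/5.99 = 0.185086.
Memoryless: P(X > 7.17+8.5 | X > 7.17) = P(X > 8.5) = e^(−0.185086·8.5) ≈ 0.2074.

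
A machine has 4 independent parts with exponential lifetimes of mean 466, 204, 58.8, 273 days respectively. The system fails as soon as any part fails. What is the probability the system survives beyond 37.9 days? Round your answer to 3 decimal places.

The first failure time is exponential with rate Σλ_i = 1/466 + 1/204 + 1/58.8 + 1/273 = 0.0277177 per day.
P(min > 37.9) = e^(−0.0277177·37.9) = e^(−1.0505) ≈ 0.350.

0.350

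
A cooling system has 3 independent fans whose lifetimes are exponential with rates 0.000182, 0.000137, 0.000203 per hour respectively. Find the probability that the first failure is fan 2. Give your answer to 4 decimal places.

The time to first failure is exponential with rate Σλ = 0.000182 + 0.000137 + 0.000203 = 0.000522.
P(fan 2 first) = λ_2/Σλ = 0.000137/0.000522 ≈ 0.2625.

0.2625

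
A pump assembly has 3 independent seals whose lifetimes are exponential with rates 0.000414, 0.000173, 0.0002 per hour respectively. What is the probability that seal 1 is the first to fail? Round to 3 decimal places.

0.526

The time to first failure is exponential with rate Σλ = 0.000414 + 0.000173 + 0.0002 = 0.000787.
P(seal 1 first) = λ_1/Σλ = 0.000414/0.000787 ≈ 0.526.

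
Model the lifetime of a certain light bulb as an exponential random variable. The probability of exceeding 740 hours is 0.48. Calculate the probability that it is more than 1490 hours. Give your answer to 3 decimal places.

e^(−λ·740) = 0.48 ⇒ λ = −ln(0.48)/740 = 0.00099185.
P(X > 1490) = e^(−0.00099185·1490) = e^(−1.4779) ≈ 0.228.

0.228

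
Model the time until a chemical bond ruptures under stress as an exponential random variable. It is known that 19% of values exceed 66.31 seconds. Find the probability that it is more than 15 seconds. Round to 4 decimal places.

0.6868

e^(−λ·66.31) = 0.19 ⇒ λ = −ln(0.19)/66.31 = 0.025045.
P(X > 15) = e^(−0.025045·15) = e^(−0.37567) ≈ 0.6868.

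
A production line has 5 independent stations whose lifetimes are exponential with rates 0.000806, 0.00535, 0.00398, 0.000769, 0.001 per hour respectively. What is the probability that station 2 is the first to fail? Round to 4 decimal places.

0.4494

The time to first failure is exponential with rate Σλ = 0.000806 + 0.00535 + 0.00398 + 0.000769 + 0.001 = 0.011905.
P(station 2 first) = λ_2/Σλ = 0.00535/0.011905 ≈ 0.4494.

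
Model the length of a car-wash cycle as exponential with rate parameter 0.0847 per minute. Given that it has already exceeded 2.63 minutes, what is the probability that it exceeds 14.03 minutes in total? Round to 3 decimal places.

P(X > s+t | X > s) = e^(−λ(s+t))/e^(−λs) = e^(−λt), independent of s = 2.63.
P(X > 11.4) = e^(−0.96558) ≈ 0.381.

0.381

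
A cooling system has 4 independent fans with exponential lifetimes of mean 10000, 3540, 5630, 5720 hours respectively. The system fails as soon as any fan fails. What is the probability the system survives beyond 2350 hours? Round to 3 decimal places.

The first failure time is exponential with rate Σλ_i = 1/10000 + 1/3540 + 1/5630 + 1/5720 = 0.000734931 per hour.
P(min > 2350) = e^(−0.000734931·2350) = e^(−1.7271) ≈ 0.178.

0.178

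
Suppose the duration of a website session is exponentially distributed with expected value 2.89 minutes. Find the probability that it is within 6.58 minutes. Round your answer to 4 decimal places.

0.8974

The rate is λ = 1/2.89 = 0.346021 per minute.
P(X ≤ 6.58) = 1 − e^(−λ·6.58) = 1 − e^(−2.2768) ≈ 0.8974.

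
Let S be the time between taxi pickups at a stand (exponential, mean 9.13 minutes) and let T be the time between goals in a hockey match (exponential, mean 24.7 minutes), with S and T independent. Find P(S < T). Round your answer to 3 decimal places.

0.730

λ_1 = 1/9.13 = 0.109529, λ_2 = 1/24.7 = 0.0404858.
For independent exponentials, P(S < T) = λ_1/(λ_1+λ_2) = 0.109529/0.150015 ≈ 0.730.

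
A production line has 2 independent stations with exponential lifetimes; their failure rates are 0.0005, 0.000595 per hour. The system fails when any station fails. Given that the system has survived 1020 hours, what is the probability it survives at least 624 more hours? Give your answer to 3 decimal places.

Time to first failure ~ Exp(Σλ) with Σλ = 0.001095.
By memorylessness, P(T > 1020+624 | T > 1020) = P(T > 624) = e^(−0.001095·624) ≈ 0.505.

0.505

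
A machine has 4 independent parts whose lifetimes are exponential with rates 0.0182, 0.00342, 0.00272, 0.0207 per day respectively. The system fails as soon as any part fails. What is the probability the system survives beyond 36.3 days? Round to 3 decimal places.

0.195

The time to first failure is exponential with rate Σλ = 0.0182 + 0.00342 + 0.00272 + 0.0207 = 0.04504.
P(min > 36.3) = e^(−0.04504·36.3) = e^(−1.635) ≈ 0.195.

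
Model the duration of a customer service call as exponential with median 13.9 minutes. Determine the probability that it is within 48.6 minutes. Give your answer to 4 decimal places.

0.9114

For an exponential, median = ln(2)/λ, so λ = ln 2 / 13.9 = 0.0498667 per minute.
P(X ≤ 48.6) = 1 − e^(−λ·48.6) = 1 − e^(−2.4235) ≈ 0.9114.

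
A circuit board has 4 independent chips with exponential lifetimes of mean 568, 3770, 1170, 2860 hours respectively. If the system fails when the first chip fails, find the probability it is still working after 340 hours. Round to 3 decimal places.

0.333

The first failure time is exponential with rate Σλ_i = 1/568 + 1/3770 + 1/1170 + 1/2860 = 0.00323017 per hour.
P(min > 340) = e^(−0.00323017·340) = e^(−1.0983) ≈ 0.333.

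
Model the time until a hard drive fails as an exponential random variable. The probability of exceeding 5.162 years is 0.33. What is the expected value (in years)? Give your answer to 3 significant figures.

4.66

e^(−λ·5.162) = 0.33 ⇒ λ = −ln(0.33)/5.162 = 0.214774.
Mean = 1/λ = 4.65606 years.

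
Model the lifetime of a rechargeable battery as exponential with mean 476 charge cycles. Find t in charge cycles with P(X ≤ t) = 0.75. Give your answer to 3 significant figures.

The rate is λ = 1/476 = 0.00210084 per charge cycle.
Set 1 − e^(−λt) = 0.75, so t = −ln(0.25)/λ = 1.3863/0.00210084 ≈ 659.876 charge cycles.

660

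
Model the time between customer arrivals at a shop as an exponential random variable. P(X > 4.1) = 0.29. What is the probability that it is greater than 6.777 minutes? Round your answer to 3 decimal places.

e^(−λ·4.1) = 0.29 ⇒ λ = −ln(0.29)/4.1 = 0.301921.
P(X > 6.777) = e^(−0.301921·6.777) = e^(−2.0461) ≈ 0.129.

0.129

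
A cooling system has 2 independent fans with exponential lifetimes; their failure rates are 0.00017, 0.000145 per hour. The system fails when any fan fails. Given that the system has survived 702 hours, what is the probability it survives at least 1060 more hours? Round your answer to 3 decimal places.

0.716

Time to first failure ~ Exp(Σλ) with Σλ = 0.000315.
By memorylessness, P(T > 702+1060 | T > 702) = P(T > 1060) = e^(−0.000315·1060) ≈ 0.716.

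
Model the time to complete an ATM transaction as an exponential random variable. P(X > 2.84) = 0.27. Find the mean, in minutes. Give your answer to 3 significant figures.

2.17

e^(−λ·2.84) = 0.27 ⇒ λ = −ln(0.27)/2.84 = 0.461033.
Mean = 1/λ = 2.16904 minutes.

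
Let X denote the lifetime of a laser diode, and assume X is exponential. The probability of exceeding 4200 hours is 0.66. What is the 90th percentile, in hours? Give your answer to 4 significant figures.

23270

e^(−λ·4200) = 0.66 ⇒ λ = −ln(0.66)/4200 = 0.0000989322.
90th percentile: 1 − e^(−λt) = 0.9, t = −ln(0.1)/λ = 23274.4 hours.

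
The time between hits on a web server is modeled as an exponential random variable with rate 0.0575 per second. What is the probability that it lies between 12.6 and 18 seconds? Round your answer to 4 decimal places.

P(12.6 < X < 18) = e^(−λ·12.6) − e^(−λ·18) = 0.48457 − 0.35523 ≈ 0.1293.

0.1293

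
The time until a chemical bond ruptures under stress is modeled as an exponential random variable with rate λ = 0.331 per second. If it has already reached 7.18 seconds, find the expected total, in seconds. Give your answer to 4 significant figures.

10.20

By memorylessness, E[X | X > 7.18] = 7.18 + 1/λ = 7.18 + 3.02115 = 10.2011 seconds.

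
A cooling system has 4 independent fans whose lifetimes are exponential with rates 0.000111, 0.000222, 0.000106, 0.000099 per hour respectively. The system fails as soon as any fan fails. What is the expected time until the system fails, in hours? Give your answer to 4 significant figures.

1859

The time to first failure is exponential with rate Σλ = 0.000111 + 0.000222 + 0.000106 + 0.000099 = 0.000538.
E[min] = 1/Σλ = 1/0.000538 = 1858.74 hours.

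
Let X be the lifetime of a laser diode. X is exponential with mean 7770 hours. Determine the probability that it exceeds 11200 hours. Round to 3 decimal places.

The rate is λ = 1/7770 = 0.0001287 per hour.
P(X > 11200) = e^(−λ·11200) = e^(−1.4414) ≈ 0.237.

0.237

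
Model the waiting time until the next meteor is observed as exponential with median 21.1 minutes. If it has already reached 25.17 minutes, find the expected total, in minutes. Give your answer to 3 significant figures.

For an exponential, median = ln(2)/λ, so λ = ln 2 / 21.1 = 0.0328506 per minute.
By memorylessness, E[X | X > 25.17] = 25.17 + 1/λ = 25.17 + 30.4409 = 55.6109 minutes.

55.6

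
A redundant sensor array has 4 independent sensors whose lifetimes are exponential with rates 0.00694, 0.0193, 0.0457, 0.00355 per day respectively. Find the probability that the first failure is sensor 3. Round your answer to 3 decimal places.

The time to first failure is exponential with rate Σλ = 0.00694 + 0.0193 + 0.0457 + 0.00355 = 0.07549.
P(sensor 3 first) = λ_3/Σλ = 0.0457/0.07549 ≈ 0.605.

0.605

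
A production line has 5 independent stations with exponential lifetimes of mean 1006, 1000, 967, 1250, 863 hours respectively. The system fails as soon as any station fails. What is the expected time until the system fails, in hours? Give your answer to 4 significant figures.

The first failure time is exponential with rate Σλ_i = 1/1006 + 1/1000 + 1/967 + 1/1250 + 1/863 = 0.00498691 per hour.
E[min] = 1/Σλ = 1/0.00498691 = 200.525 hours.

200.5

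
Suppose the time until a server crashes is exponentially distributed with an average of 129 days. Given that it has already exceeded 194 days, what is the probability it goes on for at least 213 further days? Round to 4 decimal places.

0.1918

The rate is λ = 1/129 = 0.00775194 per day.
P(X > s+t | X > s) = e^(−λ(s+t))/e^(−λs) = e^(−λt), independent of s = 194.
P(X > 213) = e^(−1.6512) ≈ 0.1918.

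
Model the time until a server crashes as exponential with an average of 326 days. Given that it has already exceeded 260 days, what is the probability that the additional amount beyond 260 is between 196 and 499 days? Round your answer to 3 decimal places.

The rate is λ = 1/326 = 0.00306748 per day.
Memoryless: the residual past 260 is again Exp(λ).
P(196 < residual < 499) = e^(−λ·196) − e^(−λ·499) = 0.54814 − 0.21639 ≈ 0.332.

0.332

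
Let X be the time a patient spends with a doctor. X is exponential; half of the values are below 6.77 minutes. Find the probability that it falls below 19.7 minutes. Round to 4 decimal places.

0.8669

For an exponential, median = ln(2)/λ, so λ = ln 2 / 6.77 = 0.102385 per minute.
P(X ≤ 19.7) = 1 − e^(−λ·19.7) = 1 − e^(−2.017) ≈ 0.8669.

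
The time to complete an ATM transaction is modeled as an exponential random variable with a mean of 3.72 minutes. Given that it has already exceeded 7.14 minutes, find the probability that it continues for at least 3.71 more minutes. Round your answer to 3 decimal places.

0.369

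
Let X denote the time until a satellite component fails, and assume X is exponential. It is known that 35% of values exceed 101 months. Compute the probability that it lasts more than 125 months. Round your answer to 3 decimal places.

0.273

e^(−λ·101) = 0.35 ⇒ λ = −ln(0.35)/101 = 0.0103943.
P(X > 125) = e^(−0.0103943·125) = e^(−1.2993) ≈ 0.273.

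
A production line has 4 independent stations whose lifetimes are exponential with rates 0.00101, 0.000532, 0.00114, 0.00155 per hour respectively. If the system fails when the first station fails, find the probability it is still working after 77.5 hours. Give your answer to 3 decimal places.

The time to first failure is exponential with rate Σλ = 0.00101 + 0.000532 + 0.00114 + 0.00155 = 0.004232.
P(min > 77.5) = e^(−0.004232·77.5) = e^(−0.32798) ≈ 0.720.

0.720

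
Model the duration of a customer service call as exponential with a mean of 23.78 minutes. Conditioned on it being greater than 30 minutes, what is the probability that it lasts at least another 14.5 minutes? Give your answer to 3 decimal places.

0.543

The rate is λ = 1/23.78 = 0.0420521 per minute.
P(X > s+t | X > s) = e^(−λ(s+t))/e^(−λs) = e^(−λt), independent of s = 30.
P(X > 14.5) = e^(−0.60976) ≈ 0.543.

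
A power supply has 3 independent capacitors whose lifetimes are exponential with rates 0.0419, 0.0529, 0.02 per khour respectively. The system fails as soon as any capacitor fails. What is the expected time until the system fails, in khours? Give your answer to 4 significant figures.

8.711

The time to first failure is exponential with rate Σλ = 0.0419 + 0.0529 + 0.02 = 0.1148.
E[min] = 1/Σλ = 1/0.1148 = 8.7108 khours.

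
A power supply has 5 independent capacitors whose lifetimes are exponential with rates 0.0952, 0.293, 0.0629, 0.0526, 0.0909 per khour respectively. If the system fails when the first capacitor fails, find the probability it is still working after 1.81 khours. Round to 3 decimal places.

0.341

The time to first failure is exponential with rate Σλ = 0.0952 + 0.293 + 0.0629 + 0.0526 + 0.0909 = 0.5946.
P(min > 1.81) = e^(−0.5946·1.81) = e^(−1.0762) ≈ 0.341.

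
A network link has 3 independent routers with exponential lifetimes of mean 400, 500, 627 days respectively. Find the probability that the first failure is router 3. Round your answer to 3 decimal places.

0.262

Rates: λ_i = 1/mean_i → 0.0025, 0.002, 0.0015949; Σλ = 0.0060949.
P(router 3 first) = λ_3/Σλ = 0.0015949/0.0060949 ≈ 0.262.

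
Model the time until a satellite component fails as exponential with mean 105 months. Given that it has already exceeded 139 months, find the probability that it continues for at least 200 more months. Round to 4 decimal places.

The rate is λ = 1/105 = 0.00952381 per month.
P(X > s+t | X > s) = e^(−λ(s+t))/e^(−λs) = e^(−λt), independent of s = 139.
P(X > 200) = e^(−1.9048) ≈ 0.1489.

0.1489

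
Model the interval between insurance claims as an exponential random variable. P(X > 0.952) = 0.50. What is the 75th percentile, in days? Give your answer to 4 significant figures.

e^(−λ·0.952) = 0.50 ⇒ λ = −ln(0.50)/0.952 = 0.728096.
75th percentile: 1 − e^(−λt) = 0.75, t = −ln(0.25)/λ = 1.904 days.

1.904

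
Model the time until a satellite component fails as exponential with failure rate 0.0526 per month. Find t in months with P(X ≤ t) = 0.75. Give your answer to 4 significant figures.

26.36

Set 1 − e^(−λt) = 0.75, so t = −ln(0.25)/λ = 1.3863/0.0526 ≈ 26.3554 months.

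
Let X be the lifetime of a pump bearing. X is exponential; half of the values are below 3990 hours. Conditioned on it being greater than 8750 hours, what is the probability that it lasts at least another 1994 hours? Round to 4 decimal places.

0.7072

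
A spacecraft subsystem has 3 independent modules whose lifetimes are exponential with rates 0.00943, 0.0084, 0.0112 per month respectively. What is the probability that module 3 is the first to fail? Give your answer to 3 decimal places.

0.386

The time to first failure is exponential with rate Σλ = 0.00943 + 0.0084 + 0.0112 = 0.02903.
P(module 3 first) = λ_3/Σλ = 0.0112/0.02903 ≈ 0.386.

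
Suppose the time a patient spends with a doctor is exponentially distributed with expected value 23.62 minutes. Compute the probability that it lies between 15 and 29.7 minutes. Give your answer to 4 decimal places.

0.2455

The rate is λ = 1/23.62 = 0.042337 per minute.
P(15 < X < 29.7) = e^(−λ·15) − e^(−λ·29.7) = 0.52991 − 0.28439 ≈ 0.2455.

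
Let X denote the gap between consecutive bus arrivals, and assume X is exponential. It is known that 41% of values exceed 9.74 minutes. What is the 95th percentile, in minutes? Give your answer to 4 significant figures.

e^(−λ·9.74) = 0.41 ⇒ λ = −ln(0.41)/9.74 = 0.0915398.
95th percentile: 1 − e^(−λt) = 0.95, t = −ln(0.05)/λ = 32.726 minutes.

32.73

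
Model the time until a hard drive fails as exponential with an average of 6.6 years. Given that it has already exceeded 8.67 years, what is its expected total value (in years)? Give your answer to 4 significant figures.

The rate is λ = 1/6.6 = 0.151515 per year.
By memorylessness, E[X | X > 8.67] = 8.67 + 1/λ = 8.67 + 6.6 = 15.27 years.

15.27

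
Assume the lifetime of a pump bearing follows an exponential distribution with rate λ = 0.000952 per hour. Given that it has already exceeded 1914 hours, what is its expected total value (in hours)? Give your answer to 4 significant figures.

2964

By memorylessness, E[X | X > 1914] = 1914 + 1/λ = 1914 + 1050.42 = 2964.42 hours.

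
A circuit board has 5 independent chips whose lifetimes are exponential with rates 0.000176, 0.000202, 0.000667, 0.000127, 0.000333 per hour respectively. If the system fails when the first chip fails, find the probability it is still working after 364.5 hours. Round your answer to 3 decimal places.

The time to first failure is exponential with rate Σλ = 0.000176 + 0.000202 + 0.000667 + 0.000127 + 0.000333 = 0.001505.
P(min > 364.5) = e^(−0.001505·364.5) = e^(−0.54857) ≈ 0.578.

0.578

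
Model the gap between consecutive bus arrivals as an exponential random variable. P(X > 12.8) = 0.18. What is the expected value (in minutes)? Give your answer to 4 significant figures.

7.464

e^(−λ·12.8) = 0.18 ⇒ λ = −ln(0.18)/12.8 = 0.133969.
Mean = 1/λ = 7.46443 minutes.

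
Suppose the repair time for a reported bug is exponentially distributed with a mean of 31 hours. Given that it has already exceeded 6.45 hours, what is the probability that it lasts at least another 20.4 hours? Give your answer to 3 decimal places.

The rate is λ = 1/31 = 0.0322581 per hour.
P(X > s+t | X > s) = e^(−λ(s+t))/e^(−λs) = e^(−λt), independent of s = 6.45.
P(X > 20.4) = e^(−0.65806) ≈ 0.518.

0.518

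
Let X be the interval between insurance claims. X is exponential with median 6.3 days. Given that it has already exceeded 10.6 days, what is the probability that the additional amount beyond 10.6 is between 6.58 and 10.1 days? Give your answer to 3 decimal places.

0.156

For an exponential, median = ln(2)/λ, so λ = ln 2 / 6.3 = 0.110023 per day.
Memoryless: the residual past 10.6 is again Exp(λ).
P(6.58 < residual < 10.1) = e^(−λ·6.58) − e^(−λ·10.1) = 0.48483 − 0.32915 ≈ 0.156.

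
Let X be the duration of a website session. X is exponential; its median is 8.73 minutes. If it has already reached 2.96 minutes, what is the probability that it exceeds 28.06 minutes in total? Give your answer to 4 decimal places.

For an exponential, median = ln(2)/λ, so λ = ln 2 / 8.73 = 0.0793983 per minute.
By the memoryless property, P(X > 2.96+25.1 | X > 2.96) = P(X > 25.1).
P(X > 25.1) = e^(−1.9929) ≈ 0.1363.

0.1363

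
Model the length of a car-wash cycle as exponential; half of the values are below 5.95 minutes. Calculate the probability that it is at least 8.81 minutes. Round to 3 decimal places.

0.358

For an exponential, median = ln(2)/λ, so λ = ln 2 / 5.95 = 0.116495 per minute.
P(X > 8.81) = e^(−λ·8.81) = e^(−1.0263) ≈ 0.358.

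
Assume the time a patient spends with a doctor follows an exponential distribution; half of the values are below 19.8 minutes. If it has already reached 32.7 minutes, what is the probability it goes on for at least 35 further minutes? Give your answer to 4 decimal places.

For an exponential, median = ln(2)/λ, so λ = ln 2 / 19.8 = 0.0350074 per minute.
P(X > s+t | X > s) = e^(−λ(s+t))/e^(−λs) = e^(−λt), independent of s = 32.7.
P(X > 35) = e^(−1.2253) ≈ 0.2937.

0.2937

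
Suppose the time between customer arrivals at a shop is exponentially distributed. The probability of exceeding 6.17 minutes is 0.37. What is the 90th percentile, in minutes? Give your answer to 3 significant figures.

14.3

e^(−λ·6.17) = 0.37 ⇒ λ = −ln(0.37)/6.17 = 0.161143.
90th percentile: 1 − e^(−λt) = 0.9, t = −ln(0.1)/λ = 14.2891 minutes.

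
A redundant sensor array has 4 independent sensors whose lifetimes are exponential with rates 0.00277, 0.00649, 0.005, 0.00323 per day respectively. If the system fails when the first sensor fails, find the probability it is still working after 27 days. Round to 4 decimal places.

The time to first failure is exponential with rate Σλ = 0.00277 + 0.00649 + 0.005 + 0.00323 = 0.01749.
P(min > 27) = e^(−0.01749·27) = e^(−0.47223) ≈ 0.6236.

0.6236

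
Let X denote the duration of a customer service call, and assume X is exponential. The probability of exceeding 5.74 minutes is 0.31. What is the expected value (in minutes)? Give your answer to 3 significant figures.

e^(−λ·5.74) = 0.31 ⇒ λ = −ln(0.31)/5.74 = 0.204039.
Mean = 1/λ = 4.90103 minutes.

4.90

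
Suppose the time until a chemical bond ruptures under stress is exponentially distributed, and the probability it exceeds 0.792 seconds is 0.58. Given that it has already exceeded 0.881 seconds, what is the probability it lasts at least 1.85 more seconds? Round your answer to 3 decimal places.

0.280

From e^(−λ·0.792) = 0.58, λ = −ln(0.58)/0.792 = 0.687787.
Memoryless: P(X > 0.881+1.85 | X > 0.881) = P(X > 1.85) = e^(−0.687787·1.85) ≈ 0.280.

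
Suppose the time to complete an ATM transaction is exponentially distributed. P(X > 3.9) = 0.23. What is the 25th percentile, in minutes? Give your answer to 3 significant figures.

0.763

e^(−λ·3.9) = 0.23 ⇒ λ = −ln(0.23)/3.9 = 0.37684.
25th percentile: 1 − e^(−λt) = 0.25, t = −ln(0.75)/λ = 0.763406 minutes.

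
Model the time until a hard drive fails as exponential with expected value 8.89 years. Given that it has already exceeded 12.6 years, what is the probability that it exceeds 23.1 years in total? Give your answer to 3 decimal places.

The rate is λ = 1/8.89 = 0.112486 per year.
P(X > s+t | X > s) = e^(−λ(s+t))/e^(−λs) = e^(−λt), independent of s = 12.6.
P(X > 10.5) = e^(−1.1811) ≈ 0.307.

0.307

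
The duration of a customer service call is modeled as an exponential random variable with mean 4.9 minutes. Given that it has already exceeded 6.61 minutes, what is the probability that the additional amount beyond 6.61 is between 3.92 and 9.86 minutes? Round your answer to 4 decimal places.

The rate is λ = 1/4.9 = 0.204082 per minute.
Memoryless: the residual past 6.61 is again Exp(λ).
P(3.92 < residual < 9.86) = e^(−λ·3.92) − e^(−λ·9.86) = 0.44933 − 0.13369 ≈ 0.3156.

0.3156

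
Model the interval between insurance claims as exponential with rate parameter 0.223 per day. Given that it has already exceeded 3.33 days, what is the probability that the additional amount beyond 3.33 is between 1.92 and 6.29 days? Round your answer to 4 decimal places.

Memoryless: the residual past 3.33 is again Exp(λ).
P(1.92 < residual < 6.29) = e^(−λ·1.92) − e^(−λ·6.29) = 0.65171 − 0.24594 ≈ 0.4058.

0.4058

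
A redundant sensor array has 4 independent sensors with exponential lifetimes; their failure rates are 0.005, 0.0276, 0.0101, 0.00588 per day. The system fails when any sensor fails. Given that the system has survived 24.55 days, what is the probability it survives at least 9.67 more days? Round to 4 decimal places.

0.6251

Time to first failure ~ Exp(Σλ) with Σλ = 0.04858.
By memorylessness, P(T > 24.55+9.67 | T > 24.55) = P(T > 9.67) = e^(−0.04858·9.67) ≈ 0.6251.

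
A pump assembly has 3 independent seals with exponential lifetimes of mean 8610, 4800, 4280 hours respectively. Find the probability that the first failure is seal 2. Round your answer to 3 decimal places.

0.373

Rates: λ_i = 1/mean_i → 0.000116144, 0.000208333, 0.000233645; Σλ = 0.000558122.
P(seal 2 first) = λ_2/Σλ = 0.000208333/0.000558122 ≈ 0.373.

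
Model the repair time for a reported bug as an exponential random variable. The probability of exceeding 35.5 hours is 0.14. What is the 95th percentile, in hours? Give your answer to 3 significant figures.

e^(−λ·35.5) = 0.14 ⇒ λ = −ln(0.14)/35.5 = 0.0553835.
95th percentile: 1 − e^(−λt) = 0.95, t = −ln(0.05)/λ = 54.0907 hours.

54.1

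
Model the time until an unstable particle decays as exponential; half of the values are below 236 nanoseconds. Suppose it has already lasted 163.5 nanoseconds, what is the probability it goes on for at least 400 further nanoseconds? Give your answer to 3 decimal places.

0.309

For an exponential, median = ln(2)/λ, so λ = ln 2 / 236 = 0.00293706 per nanosecond.
By the memoryless property, P(X > 163.5+400 | X > 163.5) = P(X > 400).
P(X > 400) = e^(−1.1748) ≈ 0.309.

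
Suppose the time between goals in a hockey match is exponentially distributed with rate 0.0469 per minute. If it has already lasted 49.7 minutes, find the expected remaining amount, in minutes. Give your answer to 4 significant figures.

By memorylessness, the remaining amount past any threshold is again Exp(λ) with mean 1/λ = 21.322 minutes.

21.32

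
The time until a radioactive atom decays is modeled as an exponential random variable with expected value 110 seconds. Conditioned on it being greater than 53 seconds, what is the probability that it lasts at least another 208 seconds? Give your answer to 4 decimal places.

0.1509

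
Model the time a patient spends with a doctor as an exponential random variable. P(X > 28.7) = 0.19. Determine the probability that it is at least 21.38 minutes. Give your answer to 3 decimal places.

e^(−λ·28.7) = 0.19 ⇒ λ = −ln(0.19)/28.7 = 0.0578652.
P(X > 21.38) = e^(−0.0578652·21.38) = e^(−1.2372) ≈ 0.290.

0.290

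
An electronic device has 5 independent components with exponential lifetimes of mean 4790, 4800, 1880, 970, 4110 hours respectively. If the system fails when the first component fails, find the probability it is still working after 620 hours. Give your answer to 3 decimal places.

0.252

The first failure time is exponential with rate Σλ_i = 1/4790 + 1/4800 + 1/1880 + 1/970 + 1/4110 = 0.00222325 per hour.
P(min > 620) = e^(−0.00222325·620) = e^(−1.3784) ≈ 0.252.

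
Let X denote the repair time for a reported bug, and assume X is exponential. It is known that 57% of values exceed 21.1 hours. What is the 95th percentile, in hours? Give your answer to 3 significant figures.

112

e^(−λ·21.1) = 0.57 ⇒ λ = −ln(0.57)/21.1 = 0.0266407.
95th percentile: 1 − e^(−λt) = 0.95, t = −ln(0.05)/λ = 112.449 hours.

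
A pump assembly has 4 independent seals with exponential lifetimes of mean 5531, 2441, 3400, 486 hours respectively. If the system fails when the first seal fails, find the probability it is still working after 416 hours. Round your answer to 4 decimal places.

0.2941

The first failure time is exponential with rate Σλ_i = 1/5531 + 1/2441 + 1/3400 + 1/486 = 0.0029422 per hour.
P(min > 416) = e^(−0.0029422·416) = e^(−1.224) ≈ 0.2941.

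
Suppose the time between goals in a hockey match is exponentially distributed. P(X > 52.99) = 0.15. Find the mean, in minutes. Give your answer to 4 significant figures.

27.93

e^(−λ·52.99) = 0.15 ⇒ λ = −ln(0.15)/52.99 = 0.0358015.
Mean = 1/λ = 27.9318 minutes.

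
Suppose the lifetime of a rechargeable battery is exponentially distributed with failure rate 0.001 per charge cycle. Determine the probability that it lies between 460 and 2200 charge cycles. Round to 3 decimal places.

0.520

P(460 < X < 2200) = e^(−λ·460) − e^(−λ·2200) = 0.63128 − 0.11080 ≈ 0.520.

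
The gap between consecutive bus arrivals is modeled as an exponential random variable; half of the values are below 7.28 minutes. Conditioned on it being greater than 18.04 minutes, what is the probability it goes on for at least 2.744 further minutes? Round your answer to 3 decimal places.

For an exponential, median = ln(2)/λ, so λ = ln 2 / 7.28 = 0.0952125 per minute.
P(X > s+t | X > s) = e^(−λ(s+t))/e^(−λs) = e^(−λt), independent of s = 18.04.
P(X > 2.744) = e^(−0.26126) ≈ 0.770.

0.770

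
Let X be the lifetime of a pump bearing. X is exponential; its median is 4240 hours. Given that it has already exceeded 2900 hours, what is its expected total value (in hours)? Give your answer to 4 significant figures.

9017

For an exponential, median = ln(2)/λ, so λ = ln 2 / 4240 = 0.000163478 per hour.
By memorylessness, E[X | X > 2900] = 2900 + 1/λ = 2900 + 6117.03 = 9017.03 hours.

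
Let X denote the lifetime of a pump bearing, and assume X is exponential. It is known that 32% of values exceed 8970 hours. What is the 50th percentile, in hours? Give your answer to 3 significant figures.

5460

e^(−λ·8970) = 0.32 ⇒ λ = −ln(0.32)/8970 = 0.000127027.
50th percentile: 1 − e^(−λt) = 0.5, t = −ln(0.5)/λ = 5456.68 hours.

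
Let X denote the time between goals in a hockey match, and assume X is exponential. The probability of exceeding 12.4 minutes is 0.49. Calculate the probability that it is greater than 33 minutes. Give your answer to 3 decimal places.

e^(−λ·12.4) = 0.49 ⇒ λ = −ln(0.49)/12.4 = 0.0575282.
P(X > 33) = e^(−0.0575282·33) = e^(−1.8984) ≈ 0.150.

0.150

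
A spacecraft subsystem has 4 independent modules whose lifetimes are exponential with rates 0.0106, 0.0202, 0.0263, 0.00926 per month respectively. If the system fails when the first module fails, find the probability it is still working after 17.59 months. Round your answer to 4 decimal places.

0.3112

The time to first failure is exponential with rate Σλ = 0.0106 + 0.0202 + 0.0263 + 0.00926 = 0.06636.
P(min > 17.59) = e^(−0.06636·17.59) = e^(−1.1673) ≈ 0.3112.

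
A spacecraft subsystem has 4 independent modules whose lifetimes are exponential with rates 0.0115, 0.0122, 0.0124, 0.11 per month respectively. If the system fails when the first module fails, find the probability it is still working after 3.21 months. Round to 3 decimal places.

0.626

The time to first failure is exponential with rate Σλ = 0.0115 + 0.0122 + 0.0124 + 0.11 = 0.1461.
P(min > 3.21) = e^(−0.1461·3.21) = e^(−0.46898) ≈ 0.626.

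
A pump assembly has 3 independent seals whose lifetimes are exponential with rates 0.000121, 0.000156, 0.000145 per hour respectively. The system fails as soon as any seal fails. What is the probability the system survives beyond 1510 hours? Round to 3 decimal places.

0.529

The time to first failure is exponential with rate Σλ = 0.000121 + 0.000156 + 0.000145 = 0.000422.
P(min > 1510) = e^(−0.000422·1510) = e^(−0.63722) ≈ 0.529.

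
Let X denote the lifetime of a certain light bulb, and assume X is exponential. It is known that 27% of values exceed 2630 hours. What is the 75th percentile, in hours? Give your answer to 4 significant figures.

2785

e^(−λ·2630) = 0.27 ⇒ λ = −ln(0.27)/2630 = 0.000497845.
75th percentile: 1 − e^(−λt) = 0.75, t = −ln(0.25)/λ = 2784.59 hours.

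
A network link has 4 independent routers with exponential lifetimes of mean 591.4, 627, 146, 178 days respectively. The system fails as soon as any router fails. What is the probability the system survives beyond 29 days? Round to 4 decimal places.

0.6333

The first failure time is exponential with rate Σλ_i = 1/591.4 + 1/627 + 1/146 + 1/178 = 0.0157531 per day.
P(min > 29) = e^(−0.0157531·29) = e^(−0.45684) ≈ 0.6333.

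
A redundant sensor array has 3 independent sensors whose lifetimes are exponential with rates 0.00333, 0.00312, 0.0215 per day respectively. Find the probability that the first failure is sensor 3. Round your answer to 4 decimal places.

The time to first failure is exponential with rate Σλ = 0.00333 + 0.00312 + 0.0215 = 0.02795.
P(sensor 3 first) = λ_3/Σλ = 0.0215/0.02795 ≈ 0.7692.

0.7692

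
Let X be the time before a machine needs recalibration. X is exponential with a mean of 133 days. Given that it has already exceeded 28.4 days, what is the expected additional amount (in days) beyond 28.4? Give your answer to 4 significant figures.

133.0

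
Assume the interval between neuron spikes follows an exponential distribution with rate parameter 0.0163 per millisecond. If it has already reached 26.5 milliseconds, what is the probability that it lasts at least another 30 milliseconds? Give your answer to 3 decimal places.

0.613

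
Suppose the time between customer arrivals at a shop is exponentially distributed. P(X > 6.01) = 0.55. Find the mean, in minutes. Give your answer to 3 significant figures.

10.1

e^(−λ·6.01) = 0.55 ⇒ λ = −ln(0.55)/6.01 = 0.0994737.
Mean = 1/λ = 10.0529 minutes.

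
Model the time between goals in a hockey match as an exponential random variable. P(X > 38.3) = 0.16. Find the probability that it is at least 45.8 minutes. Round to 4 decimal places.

e^(−λ·38.3) = 0.16 ⇒ λ = −ln(0.16)/38.3 = 0.0478481.
P(X > 45.8) = e^(−0.0478481·45.8) = e^(−2.1914) ≈ 0.1118.

0.1118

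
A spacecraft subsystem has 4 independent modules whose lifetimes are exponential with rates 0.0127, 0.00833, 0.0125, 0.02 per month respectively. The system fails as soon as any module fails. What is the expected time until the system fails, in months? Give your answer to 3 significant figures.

The time to first failure is exponential with rate Σλ = 0.0127 + 0.00833 + 0.0125 + 0.02 = 0.05353.
E[min] = 1/Σλ = 1/0.05353 = 18.6811 months.

18.7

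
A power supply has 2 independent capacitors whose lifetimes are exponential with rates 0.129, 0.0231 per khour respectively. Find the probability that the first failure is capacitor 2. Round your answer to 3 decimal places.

0.152

The time to first failure is exponential with rate Σλ = 0.129 + 0.0231 = 0.1521.
P(capacitor 2 first) = λ_2/Σλ = 0.0231/0.1521 ≈ 0.152.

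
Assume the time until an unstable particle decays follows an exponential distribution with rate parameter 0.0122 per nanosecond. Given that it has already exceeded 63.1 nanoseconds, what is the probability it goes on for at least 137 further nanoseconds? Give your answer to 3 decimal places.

0.188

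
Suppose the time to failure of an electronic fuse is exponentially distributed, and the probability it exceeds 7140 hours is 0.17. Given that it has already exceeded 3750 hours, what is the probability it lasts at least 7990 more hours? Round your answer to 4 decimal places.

From e^(−λ·7140) = 0.17, λ = −ln(0.17)/7140 = 0.000248173.
Memoryless: P(X > 3750+7990 | X > 3750) = P(X > 7990) = e^(−0.000248173·7990) ≈ 0.1377.

0.1377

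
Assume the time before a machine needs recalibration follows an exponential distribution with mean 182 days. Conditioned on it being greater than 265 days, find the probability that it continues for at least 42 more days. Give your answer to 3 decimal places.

The rate is λ = 1/182 = 0.00549451 per day.
P(X > s+t | X > s) = e^(−λ(s+t))/e^(−λs) = e^(−λt), independent of s = 265.
P(X > 42) = e^(−0.23077) ≈ 0.794.

0.794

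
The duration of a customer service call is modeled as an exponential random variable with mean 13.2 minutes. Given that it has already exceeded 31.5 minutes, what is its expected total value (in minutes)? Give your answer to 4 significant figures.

The rate is λ = 1/13.2 = 0.0757576 per minute.
By memorylessness, E[X | X > 31.5] = 31.5 + 1/λ = 31.5 + 13.2 = 44.7 minutes.

44.70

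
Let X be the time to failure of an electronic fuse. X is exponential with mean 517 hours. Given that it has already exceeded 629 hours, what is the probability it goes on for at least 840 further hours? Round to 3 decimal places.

The rate is λ = 1/517 = 0.00193424 per hour.
P(X > s+t | X > s) = e^(−λ(s+t))/e^(−λs) = e^(−λt), independent of s = 629.
P(X > 840) = e^(−1.6248) ≈ 0.197.

0.197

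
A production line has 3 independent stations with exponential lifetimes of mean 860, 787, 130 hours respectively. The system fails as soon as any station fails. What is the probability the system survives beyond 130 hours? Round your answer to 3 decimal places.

The first failure time is exponential with rate Σλ_i = 1/860 + 1/787 + 1/130 = 0.0101257 per hour.
P(min > 130) = e^(−0.0101257·130) = e^(−1.3163) ≈ 0.268.

0.268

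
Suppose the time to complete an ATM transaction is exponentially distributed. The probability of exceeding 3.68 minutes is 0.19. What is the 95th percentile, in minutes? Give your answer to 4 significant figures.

6.638

e^(−λ·3.68) = 0.19 ⇒ λ = −ln(0.19)/3.68 = 0.451286.
95th percentile: 1 − e^(−λt) = 0.95, t = −ln(0.05)/λ = 6.63822 minutes.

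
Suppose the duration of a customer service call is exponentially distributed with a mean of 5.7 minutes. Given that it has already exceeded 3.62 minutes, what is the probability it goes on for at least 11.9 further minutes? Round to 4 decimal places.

The rate is λ = 1/5.7 = 0.175439 per minute.
The exponential is memoryless, so the remaining time is again Exp(λ): the condition X > 3.62 is irrelevant.
P(X > 11.9) = e^(−2.0877) ≈ 0.1240.

0.1240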